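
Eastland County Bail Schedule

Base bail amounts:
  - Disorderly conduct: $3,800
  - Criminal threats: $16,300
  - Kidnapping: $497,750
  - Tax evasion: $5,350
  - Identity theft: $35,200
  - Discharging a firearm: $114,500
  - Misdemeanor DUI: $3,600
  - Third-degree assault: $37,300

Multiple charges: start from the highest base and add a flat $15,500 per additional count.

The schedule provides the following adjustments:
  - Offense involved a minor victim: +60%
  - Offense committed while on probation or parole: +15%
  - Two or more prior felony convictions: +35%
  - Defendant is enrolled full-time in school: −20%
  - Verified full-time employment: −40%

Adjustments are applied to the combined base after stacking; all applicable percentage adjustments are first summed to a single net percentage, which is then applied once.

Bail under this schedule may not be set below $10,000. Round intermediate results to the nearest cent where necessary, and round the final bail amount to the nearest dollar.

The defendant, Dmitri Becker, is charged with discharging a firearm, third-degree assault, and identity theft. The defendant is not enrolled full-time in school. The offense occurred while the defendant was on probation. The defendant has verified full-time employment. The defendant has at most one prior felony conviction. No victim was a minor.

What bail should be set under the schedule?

$109,125

Base amounts from the schedule: discharging a firearm $114,500; third-degree assault $37,300; identity theft $35,200.
Stacking rule: highest base plus $15,500 per additional charge. Highest is discharging a firearm at $114,500; 2 additional charges → +$31,000. Combined base = $145,500.
Net percentage adjustment: +15% −40% = −25%. $145,500 × 0.75 = $109,125.
$109,125 is at or above the $10,000 minimum.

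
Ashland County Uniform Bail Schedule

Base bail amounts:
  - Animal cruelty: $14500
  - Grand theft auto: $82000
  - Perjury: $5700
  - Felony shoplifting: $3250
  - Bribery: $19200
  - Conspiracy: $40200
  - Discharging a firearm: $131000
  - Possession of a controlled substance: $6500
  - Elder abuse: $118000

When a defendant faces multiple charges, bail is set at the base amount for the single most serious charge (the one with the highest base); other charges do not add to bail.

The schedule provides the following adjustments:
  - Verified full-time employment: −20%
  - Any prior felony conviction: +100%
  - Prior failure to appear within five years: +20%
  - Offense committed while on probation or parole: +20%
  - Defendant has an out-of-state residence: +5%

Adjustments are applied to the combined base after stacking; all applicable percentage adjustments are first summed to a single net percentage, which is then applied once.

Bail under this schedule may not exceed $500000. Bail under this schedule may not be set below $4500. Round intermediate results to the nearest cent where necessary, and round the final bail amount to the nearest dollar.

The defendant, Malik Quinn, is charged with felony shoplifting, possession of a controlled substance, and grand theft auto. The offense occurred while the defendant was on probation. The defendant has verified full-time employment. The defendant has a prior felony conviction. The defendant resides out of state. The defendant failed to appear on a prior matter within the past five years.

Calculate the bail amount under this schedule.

$184500

Base amounts from the schedule: felony shoplifting $3250; possession of a controlled substance $6500; grand theft auto $82000.
Stacking rule: use the highest base only. Highest is grand theft auto at $82000. Combined base = $82000.
Net percentage adjustment: −20% +100% +20% +20% +5% = +125%. $82000 × 2.25 = $184500.
$184500 is within the $500000 maximum.
$184500 is at or above the $4500 minimum.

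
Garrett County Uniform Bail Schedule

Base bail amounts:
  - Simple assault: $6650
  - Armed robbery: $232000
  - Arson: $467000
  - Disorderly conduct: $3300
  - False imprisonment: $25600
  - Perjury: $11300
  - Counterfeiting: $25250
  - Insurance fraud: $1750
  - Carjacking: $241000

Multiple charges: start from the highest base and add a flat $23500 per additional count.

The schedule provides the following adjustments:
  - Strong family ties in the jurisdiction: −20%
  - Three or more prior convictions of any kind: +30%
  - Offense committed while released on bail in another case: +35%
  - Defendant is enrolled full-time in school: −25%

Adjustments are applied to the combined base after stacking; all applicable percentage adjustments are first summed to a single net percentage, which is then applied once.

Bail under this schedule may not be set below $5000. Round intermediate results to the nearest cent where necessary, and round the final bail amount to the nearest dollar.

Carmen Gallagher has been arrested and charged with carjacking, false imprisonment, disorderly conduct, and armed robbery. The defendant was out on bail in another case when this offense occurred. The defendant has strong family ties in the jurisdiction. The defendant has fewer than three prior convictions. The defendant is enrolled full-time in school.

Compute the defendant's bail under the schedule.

$280350

Base amounts from the schedule: carjacking $241000; false imprisonment $25600; disorderly conduct $3300; armed robbery $232000.
Stacking rule: highest base plus $23500 per additional charge. Highest is carjacking at $241000; 3 additional charges → +$70500. Combined base = $311500.
Net percentage adjustment: −20% +35% −25% = −10%. $311500 × 0.9 = $280350.
$280350 is at or above the $5000 minimum.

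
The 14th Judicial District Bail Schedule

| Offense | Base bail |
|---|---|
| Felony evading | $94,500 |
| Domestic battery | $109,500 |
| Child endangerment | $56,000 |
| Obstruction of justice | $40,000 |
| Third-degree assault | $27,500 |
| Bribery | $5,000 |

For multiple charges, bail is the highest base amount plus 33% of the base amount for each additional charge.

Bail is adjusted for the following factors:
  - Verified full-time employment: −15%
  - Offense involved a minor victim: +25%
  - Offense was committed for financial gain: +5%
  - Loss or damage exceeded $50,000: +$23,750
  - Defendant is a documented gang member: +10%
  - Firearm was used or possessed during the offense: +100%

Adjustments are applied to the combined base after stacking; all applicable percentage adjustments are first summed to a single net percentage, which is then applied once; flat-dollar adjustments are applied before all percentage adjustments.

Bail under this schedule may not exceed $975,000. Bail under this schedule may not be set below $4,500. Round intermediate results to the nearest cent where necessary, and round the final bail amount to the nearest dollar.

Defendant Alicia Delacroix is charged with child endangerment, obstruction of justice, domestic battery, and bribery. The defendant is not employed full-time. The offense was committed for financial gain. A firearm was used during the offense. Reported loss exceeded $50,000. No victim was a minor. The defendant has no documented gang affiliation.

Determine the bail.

Base amounts from the schedule: child endangerment $56,000; obstruction of justice $40,000; domestic battery $109,500; bribery $5,000.
Stacking rule: highest base plus 33% of each additional charge. Highest is domestic battery at $109,500. Additional: $56,000 × 33% = $18,480; $40,000 × 33% = $13,200; $5,000 × 33% = $1,650. Combined base = $109,500 + $33,330 = $142,830.
Loss or damage exceeded $50,000 (+$23,750 flat): $142,830 + $23,750 = $166,580.
Net percentage adjustment: +5% +100% = +105%. $166,580 × 2.05 = $341,489.
$341,489 is within the $975,000 maximum.
$341,489 is at or above the $4,500 minimum.

$341,489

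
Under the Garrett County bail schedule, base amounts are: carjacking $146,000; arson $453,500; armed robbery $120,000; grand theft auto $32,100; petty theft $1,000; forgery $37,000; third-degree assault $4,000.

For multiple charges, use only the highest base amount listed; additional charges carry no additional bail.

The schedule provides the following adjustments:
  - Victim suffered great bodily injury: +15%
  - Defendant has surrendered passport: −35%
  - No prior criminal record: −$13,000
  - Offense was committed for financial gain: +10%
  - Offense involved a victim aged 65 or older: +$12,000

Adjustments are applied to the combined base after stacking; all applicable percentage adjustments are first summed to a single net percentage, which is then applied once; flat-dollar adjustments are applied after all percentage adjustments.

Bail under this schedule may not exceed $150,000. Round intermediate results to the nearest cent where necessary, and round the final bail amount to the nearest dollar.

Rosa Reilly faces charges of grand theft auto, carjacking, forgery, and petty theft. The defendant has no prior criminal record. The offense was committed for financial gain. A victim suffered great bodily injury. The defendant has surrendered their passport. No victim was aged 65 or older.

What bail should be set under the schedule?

Base amounts from the schedule: grand theft auto $32,100; carjacking $146,000; forgery $37,000; petty theft $1,000.
Stacking rule: use the highest base only. Highest is carjacking at $146,000. Combined base = $146,000.
Net percentage adjustment: +15% −35% +10% = −10%. $146,000 × 0.9 = $131,400.
No prior criminal record (−$13,000 flat): $131,400 − $13,000 = $118,400.
$118,400 is within the $150,000 maximum.

$118,400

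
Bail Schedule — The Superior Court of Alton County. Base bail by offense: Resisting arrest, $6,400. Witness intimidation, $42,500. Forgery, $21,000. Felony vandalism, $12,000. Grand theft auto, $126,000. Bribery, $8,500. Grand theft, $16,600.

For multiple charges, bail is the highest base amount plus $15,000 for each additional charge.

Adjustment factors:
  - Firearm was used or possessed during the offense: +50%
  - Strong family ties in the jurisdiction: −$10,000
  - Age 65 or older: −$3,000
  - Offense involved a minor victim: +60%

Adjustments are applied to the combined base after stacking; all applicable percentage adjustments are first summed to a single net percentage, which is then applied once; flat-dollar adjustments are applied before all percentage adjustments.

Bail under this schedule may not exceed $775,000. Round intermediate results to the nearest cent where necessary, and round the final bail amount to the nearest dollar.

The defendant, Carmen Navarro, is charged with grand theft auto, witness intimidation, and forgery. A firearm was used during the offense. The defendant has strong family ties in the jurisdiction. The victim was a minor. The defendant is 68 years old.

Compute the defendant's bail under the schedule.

$300,300

Base amounts from the schedule: grand theft auto $126,000; witness intimidation $42,500; forgery $21,000.
Stacking rule: highest base plus $15,000 per additional charge. Highest is grand theft auto at $126,000; 2 additional charges → +$30,000. Combined base = $156,000.
Strong family ties in the jurisdiction (−$10,000 flat): $156,000 − $10,000 = $146,000.
Age 65 or older (−$3,000 flat): $146,000 − $3,000 = $143,000.
Net percentage adjustment: +50% +60% = +110%. $143,000 × 2.1 = $300,300.
$300,300 is within the $775,000 maximum.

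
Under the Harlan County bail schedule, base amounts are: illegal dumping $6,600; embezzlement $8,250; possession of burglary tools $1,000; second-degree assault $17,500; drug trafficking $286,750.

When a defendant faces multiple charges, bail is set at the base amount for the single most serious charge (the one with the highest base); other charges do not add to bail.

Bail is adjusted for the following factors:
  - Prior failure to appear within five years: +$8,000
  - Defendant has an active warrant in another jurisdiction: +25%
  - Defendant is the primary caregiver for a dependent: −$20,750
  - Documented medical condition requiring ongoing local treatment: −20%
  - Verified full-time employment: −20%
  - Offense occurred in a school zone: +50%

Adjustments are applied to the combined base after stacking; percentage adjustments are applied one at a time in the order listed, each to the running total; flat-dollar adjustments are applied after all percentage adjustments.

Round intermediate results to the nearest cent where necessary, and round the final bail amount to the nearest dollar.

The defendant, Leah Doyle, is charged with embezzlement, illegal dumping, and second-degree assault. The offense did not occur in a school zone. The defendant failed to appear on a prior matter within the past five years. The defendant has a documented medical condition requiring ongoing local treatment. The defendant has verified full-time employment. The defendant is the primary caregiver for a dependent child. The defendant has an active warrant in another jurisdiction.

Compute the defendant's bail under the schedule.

Base amounts from the schedule: embezzlement $8,250; illegal dumping $6,600; second-degree assault $17,500.
Stacking rule: use the highest base only. Highest is second-degree assault at $17,500. Combined base = $17,500.
Defendant has an active warrant in another jurisdiction (+25%): $17,500 × 1.25 = $21,875.
Documented medical condition requiring ongoing local treatment (−20%): $21,875 × 0.8 = $17,500.
Verified full-time employment (−20%): $17,500 × 0.8 = $14,000.
Prior failure to appear within five years (+$8,000 flat): $14,000 + $8,000 = $22,000.
Defendant is the primary caregiver for a dependent (−$20,750 flat): $22,000 − $20,750 = $1,250.

$1,250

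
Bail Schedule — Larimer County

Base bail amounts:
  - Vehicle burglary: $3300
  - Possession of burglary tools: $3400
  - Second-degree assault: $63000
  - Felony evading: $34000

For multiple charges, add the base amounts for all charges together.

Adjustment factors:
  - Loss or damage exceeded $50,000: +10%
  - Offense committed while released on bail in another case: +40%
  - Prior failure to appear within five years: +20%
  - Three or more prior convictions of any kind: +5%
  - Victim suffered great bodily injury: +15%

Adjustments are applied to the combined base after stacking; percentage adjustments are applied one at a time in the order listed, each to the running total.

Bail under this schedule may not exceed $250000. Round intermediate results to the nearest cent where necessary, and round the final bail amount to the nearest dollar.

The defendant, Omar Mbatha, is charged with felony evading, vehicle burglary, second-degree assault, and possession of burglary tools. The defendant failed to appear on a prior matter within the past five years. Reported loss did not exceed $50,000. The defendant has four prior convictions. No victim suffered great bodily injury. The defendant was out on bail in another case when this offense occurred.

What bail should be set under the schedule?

$182927

Base amounts from the schedule: felony evading $34000; vehicle burglary $3300; second-degree assault $63000; possession of burglary tools $3400.
Stacking rule: sum of all bases. $34000 + $3300 + $63000 + $3400 = $103700.
Offense committed while released on bail in another case (+40%): $103700 × 1.4 = $145180.
Prior failure to appear within five years (+20%): $145180 × 1.2 = $174216.
Three or more prior convictions of any kind (+5%): $174216 × 1.05 = $182926.80.
$182926.80 is within the $250000 maximum.
Rounded to the nearest dollar: $182927.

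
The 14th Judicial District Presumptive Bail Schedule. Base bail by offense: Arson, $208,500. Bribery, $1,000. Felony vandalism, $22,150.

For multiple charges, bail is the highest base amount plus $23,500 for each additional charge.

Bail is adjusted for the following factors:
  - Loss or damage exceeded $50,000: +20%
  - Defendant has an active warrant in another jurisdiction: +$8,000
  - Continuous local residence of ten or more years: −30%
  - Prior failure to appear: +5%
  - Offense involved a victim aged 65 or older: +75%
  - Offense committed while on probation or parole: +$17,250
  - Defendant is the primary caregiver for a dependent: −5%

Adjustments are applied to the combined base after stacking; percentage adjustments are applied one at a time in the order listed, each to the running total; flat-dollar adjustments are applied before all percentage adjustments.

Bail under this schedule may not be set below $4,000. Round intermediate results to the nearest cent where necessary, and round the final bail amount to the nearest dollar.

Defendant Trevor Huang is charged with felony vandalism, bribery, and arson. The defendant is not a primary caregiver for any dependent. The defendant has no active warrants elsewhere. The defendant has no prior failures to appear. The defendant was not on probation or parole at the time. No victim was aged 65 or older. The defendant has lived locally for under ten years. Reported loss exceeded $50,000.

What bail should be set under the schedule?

$306,600

Base amounts from the schedule: felony vandalism $22,150; bribery $1,000; arson $208,500.
Stacking rule: highest base plus $23,500 per additional charge. Highest is arson at $208,500; 2 additional charges → +$47,000. Combined base = $255,500.
Loss or damage exceeded $50,000 (+20%): $255,500 × 1.2 = $306,600.
$306,600 is at or above the $4,000 minimum.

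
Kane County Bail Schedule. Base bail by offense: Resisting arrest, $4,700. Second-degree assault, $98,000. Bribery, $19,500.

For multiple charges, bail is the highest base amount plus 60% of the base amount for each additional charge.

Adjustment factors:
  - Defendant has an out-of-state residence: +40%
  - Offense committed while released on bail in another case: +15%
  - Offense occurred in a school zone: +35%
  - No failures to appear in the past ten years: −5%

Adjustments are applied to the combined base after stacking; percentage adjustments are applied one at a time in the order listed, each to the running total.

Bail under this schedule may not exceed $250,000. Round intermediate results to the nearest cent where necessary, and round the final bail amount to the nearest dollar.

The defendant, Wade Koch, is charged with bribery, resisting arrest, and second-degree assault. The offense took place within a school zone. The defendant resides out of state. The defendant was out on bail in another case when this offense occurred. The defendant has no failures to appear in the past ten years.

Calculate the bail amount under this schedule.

Base amounts from the schedule: bribery $19,500; resisting arrest $4,700; second-degree assault $98,000.
Stacking rule: highest base plus 60% of each additional charge. Highest is second-degree assault at $98,000. Additional: $19,500 × 60% = $11,700; $4,700 × 60% = $2,820. Combined base = $98,000 + $14,520 = $112,520.
Defendant has an out-of-state residence (+40%): $112,520 × 1.4 = $157,528.
Offense committed while released on bail in another case (+15%): $157,528 × 1.15 = $181,157.20.
Offense occurred in a school zone (+35%): $181,157.20 × 1.35 = $244,562.22.
No failures to appear in the past ten years (−5%): $244,562.22 × 0.95 = $232,334.11.
$232,334.11 is within the $250,000 maximum.
Rounded to the nearest dollar: $232,334.

$232,334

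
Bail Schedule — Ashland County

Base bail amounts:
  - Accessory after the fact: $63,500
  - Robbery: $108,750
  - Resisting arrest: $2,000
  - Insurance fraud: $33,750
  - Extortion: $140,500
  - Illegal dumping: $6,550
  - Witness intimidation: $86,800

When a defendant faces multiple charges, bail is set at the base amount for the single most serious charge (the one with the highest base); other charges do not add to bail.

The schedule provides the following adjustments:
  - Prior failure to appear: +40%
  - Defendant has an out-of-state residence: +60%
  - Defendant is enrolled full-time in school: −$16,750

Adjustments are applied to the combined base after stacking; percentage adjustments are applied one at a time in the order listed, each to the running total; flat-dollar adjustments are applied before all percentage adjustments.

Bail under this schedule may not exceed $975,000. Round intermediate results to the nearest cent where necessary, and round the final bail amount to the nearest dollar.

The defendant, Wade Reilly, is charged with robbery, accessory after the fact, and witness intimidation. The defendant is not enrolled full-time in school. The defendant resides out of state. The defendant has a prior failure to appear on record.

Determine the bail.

Base amounts from the schedule: robbery $108,750; accessory after the fact $63,500; witness intimidation $86,800.
Stacking rule: use the highest base only. Highest is robbery at $108,750. Combined base = $108,750.
Prior failure to appear (+40%): $108,750 × 1.4 = $152,250.
Defendant has an out-of-state residence (+60%): $152,250 × 1.6 = $243,600.
$243,600 is within the $975,000 maximum.

$243,600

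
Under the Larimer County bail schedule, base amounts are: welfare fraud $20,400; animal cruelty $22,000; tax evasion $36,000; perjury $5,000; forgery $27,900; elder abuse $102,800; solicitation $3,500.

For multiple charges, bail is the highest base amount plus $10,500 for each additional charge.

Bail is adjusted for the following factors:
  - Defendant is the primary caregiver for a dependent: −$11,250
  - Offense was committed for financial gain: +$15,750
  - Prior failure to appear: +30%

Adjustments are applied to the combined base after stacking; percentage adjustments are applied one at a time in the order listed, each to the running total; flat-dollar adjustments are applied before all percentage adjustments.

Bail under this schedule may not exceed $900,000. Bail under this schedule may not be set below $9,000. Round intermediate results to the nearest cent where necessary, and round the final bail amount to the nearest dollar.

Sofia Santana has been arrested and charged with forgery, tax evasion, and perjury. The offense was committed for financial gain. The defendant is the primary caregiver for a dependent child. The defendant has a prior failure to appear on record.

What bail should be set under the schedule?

$79,950

Base amounts from the schedule: forgery $27,900; tax evasion $36,000; perjury $5,000.
Stacking rule: highest base plus $10,500 per additional charge. Highest is tax evasion at $36,000; 2 additional charges → +$21,000. Combined base = $57,000.
Defendant is the primary caregiver for a dependent (−$11,250 flat): $57,000 − $11,250 = $45,750.
Offense was committed for financial gain (+$15,750 flat): $45,750 + $15,750 = $61,500.
Prior failure to appear (+30%): $61,500 × 1.3 = $79,950.
$79,950 is within the $900,000 maximum.
$79,950 is at or above the $9,000 minimum.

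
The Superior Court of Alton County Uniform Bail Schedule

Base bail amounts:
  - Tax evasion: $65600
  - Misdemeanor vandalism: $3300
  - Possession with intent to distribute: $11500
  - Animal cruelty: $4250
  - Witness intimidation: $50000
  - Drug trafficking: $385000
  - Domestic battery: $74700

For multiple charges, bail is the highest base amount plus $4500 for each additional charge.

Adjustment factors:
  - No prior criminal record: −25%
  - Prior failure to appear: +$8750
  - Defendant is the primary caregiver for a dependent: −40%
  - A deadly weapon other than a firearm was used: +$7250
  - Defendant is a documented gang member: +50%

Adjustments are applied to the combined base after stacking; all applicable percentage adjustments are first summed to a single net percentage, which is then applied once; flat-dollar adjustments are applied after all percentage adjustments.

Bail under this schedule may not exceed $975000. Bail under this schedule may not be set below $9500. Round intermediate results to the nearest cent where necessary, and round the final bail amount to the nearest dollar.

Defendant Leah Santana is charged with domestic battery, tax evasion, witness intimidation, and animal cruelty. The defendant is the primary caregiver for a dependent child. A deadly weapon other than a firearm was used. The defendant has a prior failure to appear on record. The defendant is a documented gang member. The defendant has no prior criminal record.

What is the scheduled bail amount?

Base amounts from the schedule: domestic battery $74700; tax evasion $65600; witness intimidation $50000; animal cruelty $4250.
Stacking rule: highest base plus $4500 per additional charge. Highest is domestic battery at $74700; 3 additional charges → +$13500. Combined base = $88200.
Net percentage adjustment: −25% −40% +50% = −15%. $88200 × 0.85 = $74970.
Prior failure to appear (+$8750 flat): $74970 + $8750 = $83720.
A deadly weapon other than a firearm was used (+$7250 flat): $83720 + $7250 = $90970.
$90970 is within the $975000 maximum.
$90970 is at or above the $9500 minimum.

$90970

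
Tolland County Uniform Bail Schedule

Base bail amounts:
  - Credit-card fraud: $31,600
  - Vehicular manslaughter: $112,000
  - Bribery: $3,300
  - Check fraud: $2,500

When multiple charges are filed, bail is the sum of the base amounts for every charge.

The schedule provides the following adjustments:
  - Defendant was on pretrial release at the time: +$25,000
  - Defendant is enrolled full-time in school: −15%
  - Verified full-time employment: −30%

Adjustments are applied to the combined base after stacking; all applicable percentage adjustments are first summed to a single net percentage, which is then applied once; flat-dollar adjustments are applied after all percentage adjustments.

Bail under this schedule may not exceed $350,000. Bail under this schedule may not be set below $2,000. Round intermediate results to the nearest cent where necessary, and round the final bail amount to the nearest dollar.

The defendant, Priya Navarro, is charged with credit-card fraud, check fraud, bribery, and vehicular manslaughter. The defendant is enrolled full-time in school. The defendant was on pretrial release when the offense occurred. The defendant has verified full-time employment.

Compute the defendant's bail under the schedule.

$107,170

Base amounts from the schedule: credit-card fraud $31,600; check fraud $2,500; bribery $3,300; vehicular manslaughter $112,000.
Stacking rule: sum of all bases. $31,600 + $2,500 + $3,300 + $112,000 = $149,400.
Net percentage adjustment: −15% −30% = −45%. $149,400 × 0.55 = $82,170.
Defendant was on pretrial release at the time (+$25,000 flat): $82,170 + $25,000 = $107,170.
$107,170 is within the $350,000 maximum.
$107,170 is at or above the $2,000 minimum.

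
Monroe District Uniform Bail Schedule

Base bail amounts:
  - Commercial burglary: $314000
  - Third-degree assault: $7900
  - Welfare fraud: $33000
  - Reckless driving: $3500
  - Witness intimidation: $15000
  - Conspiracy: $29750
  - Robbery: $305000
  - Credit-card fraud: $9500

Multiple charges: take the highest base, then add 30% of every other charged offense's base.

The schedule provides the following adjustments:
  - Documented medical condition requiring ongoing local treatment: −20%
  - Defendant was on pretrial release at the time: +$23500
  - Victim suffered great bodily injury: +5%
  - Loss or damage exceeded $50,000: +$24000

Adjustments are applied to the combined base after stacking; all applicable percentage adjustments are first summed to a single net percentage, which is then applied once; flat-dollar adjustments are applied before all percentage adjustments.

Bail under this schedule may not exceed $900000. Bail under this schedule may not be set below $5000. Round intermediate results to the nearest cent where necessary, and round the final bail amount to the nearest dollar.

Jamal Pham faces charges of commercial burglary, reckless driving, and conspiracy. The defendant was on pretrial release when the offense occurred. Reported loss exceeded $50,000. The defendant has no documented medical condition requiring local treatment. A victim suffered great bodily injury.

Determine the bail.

$390049

Base amounts from the schedule: commercial burglary $314000; reckless driving $3500; conspiracy $29750.
Stacking rule: highest base plus 30% of each additional charge. Highest is commercial burglary at $314000. Additional: $3500 × 30% = $1050; $29750 × 30% = $8925. Combined base = $314000 + $9975 = $323975.
Defendant was on pretrial release at the time (+$23500 flat): $323975 + $23500 = $347475.
Loss or damage exceeded $50,000 (+$24000 flat): $347475 + $24000 = $371475.
Victim suffered great bodily injury (+5%): $371475 × 1.05 = $390048.75.
$390048.75 is within the $900000 maximum.
$390048.75 is at or above the $5000 minimum.
Rounded to the nearest dollar: $390049.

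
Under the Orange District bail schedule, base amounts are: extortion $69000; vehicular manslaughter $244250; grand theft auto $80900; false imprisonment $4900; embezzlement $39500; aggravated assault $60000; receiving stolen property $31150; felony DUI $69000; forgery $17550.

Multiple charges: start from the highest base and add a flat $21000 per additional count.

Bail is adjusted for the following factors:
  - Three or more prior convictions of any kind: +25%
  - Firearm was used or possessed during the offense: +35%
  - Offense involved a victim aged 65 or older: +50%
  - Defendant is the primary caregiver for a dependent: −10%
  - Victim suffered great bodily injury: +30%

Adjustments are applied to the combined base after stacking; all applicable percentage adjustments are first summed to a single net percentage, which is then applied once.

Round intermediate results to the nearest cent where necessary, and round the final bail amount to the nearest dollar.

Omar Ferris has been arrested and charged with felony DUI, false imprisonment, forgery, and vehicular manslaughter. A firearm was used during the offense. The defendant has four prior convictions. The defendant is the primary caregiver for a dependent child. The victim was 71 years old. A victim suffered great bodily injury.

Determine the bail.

$706675

Base amounts from the schedule: felony DUI $69000; false imprisonment $4900; forgery $17550; vehicular manslaughter $244250.
Stacking rule: highest base plus $21000 per additional charge. Highest is vehicular manslaughter at $244250; 3 additional charges → +$63000. Combined base = $307250.
Net percentage adjustment: +25% +35% +50% −10% +30% = +130%. $307250 × 2.3 = $706675.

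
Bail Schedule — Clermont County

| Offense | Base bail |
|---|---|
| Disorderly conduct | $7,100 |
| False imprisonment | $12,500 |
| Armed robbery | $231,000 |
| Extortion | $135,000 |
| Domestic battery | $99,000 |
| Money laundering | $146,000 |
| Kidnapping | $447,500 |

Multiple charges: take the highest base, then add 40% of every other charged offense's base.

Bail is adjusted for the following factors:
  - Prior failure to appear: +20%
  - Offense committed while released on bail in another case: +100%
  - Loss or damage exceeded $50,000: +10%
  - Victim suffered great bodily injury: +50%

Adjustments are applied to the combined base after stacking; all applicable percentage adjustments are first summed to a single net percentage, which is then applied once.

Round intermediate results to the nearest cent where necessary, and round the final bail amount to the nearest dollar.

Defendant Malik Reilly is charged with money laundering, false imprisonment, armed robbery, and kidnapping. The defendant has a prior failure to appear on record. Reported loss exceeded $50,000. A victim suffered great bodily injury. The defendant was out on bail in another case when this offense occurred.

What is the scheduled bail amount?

Base amounts from the schedule: money laundering $146,000; false imprisonment $12,500; armed robbery $231,000; kidnapping $447,500.
Stacking rule: highest base plus 40% of each additional charge. Highest is kidnapping at $447,500. Additional: $146,000 × 40% = $58,400; $12,500 × 40% = $5,000; $231,000 × 40% = $92,400. Combined base = $447,500 + $155,800 = $603,300.
Net percentage adjustment: +20% +100% +10% +50% = +180%. $603,300 × 2.8 = $1,689,240.

$1,689,240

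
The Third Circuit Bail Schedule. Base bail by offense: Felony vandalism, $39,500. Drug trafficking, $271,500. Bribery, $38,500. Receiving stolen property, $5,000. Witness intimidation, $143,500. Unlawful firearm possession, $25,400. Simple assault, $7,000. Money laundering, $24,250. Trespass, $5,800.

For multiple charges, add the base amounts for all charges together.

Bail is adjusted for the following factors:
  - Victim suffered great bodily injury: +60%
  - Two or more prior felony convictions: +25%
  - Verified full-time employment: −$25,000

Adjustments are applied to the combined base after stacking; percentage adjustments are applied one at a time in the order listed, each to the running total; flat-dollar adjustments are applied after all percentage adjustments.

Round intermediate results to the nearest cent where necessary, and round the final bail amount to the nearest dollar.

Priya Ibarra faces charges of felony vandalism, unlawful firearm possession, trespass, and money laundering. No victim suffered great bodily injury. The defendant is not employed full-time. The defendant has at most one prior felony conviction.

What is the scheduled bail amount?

Base amounts from the schedule: felony vandalism $39,500; unlawful firearm possession $25,400; trespass $5,800; money laundering $24,250.
Stacking rule: sum of all bases. $39,500 + $25,400 + $5,800 + $24,250 = $94,950.
No adjustment factors apply to this defendant.

$94,950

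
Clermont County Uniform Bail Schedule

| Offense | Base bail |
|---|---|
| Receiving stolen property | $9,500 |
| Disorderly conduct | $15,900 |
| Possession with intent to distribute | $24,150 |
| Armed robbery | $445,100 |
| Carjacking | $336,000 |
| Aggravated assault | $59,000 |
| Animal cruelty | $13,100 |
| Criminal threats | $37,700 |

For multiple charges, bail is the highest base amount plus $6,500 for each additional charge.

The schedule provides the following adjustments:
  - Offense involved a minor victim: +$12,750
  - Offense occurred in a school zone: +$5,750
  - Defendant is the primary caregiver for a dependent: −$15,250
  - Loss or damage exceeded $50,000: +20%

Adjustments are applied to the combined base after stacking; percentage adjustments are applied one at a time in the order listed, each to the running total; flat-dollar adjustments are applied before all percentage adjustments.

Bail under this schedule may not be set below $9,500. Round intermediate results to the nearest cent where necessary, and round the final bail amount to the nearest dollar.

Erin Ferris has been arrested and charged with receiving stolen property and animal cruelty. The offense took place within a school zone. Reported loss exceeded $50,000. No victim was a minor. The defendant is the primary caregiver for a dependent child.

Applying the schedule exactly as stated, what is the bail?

$12,120

Base amounts from the schedule: receiving stolen property $9,500; animal cruelty $13,100.
Stacking rule: highest base plus $6,500 per additional charge. Highest is animal cruelty at $13,100; 1 additional charge → +$6,500. Combined base = $19,600.
Offense occurred in a school zone (+$5,750 flat): $19,600 + $5,750 = $25,350.
Defendant is the primary caregiver for a dependent (−$15,250 flat): $25,350 − $15,250 = $10,100.
Loss or damage exceeded $50,000 (+20%): $10,100 × 1.2 = $12,120.
$12,120 is at or above the $9,500 minimum.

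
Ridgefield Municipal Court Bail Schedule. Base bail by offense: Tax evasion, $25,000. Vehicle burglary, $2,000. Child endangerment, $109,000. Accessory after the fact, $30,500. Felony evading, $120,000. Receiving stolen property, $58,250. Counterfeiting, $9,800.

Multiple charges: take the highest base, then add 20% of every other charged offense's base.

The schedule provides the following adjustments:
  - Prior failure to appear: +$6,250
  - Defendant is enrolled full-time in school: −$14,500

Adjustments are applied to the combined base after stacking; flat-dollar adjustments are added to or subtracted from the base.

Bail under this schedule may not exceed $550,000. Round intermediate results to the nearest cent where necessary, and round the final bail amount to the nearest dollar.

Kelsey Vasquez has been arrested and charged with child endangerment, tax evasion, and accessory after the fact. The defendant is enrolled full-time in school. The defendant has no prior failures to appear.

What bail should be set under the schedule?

$105,600

Base amounts from the schedule: child endangerment $109,000; tax evasion $25,000; accessory after the fact $30,500.
Stacking rule: highest base plus 20% of each additional charge. Highest is child endangerment at $109,000. Additional: $25,000 × 20% = $5,000; $30,500 × 20% = $6,100. Combined base = $109,000 + $11,100 = $120,100.
Defendant is enrolled full-time in school (−$14,500 flat): $120,100 − $14,500 = $105,600.
$105,600 is within the $550,000 maximum.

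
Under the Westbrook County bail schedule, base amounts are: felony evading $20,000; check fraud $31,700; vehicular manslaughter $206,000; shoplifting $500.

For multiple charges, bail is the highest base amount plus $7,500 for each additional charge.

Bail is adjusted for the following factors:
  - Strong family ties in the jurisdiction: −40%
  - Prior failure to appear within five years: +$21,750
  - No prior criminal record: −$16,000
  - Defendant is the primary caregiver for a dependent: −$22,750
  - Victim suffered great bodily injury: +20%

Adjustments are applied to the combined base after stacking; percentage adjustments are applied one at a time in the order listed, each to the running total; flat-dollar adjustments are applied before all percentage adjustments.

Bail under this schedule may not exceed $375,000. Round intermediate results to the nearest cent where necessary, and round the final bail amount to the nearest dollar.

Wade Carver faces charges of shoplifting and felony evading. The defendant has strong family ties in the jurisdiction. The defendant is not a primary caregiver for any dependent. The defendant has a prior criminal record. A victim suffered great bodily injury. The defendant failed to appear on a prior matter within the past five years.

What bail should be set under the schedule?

Base amounts from the schedule: shoplifting $500; felony evading $20,000.
Stacking rule: highest base plus $7,500 per additional charge. Highest is felony evading at $20,000; 1 additional charge → +$7,500. Combined base = $27,500.
Prior failure to appear within five years (+$21,750 flat): $27,500 + $21,750 = $49,250.
Strong family ties in the jurisdiction (−40%): $49,250 × 0.6 = $29,550.
Victim suffered great bodily injury (+20%): $29,550 × 1.2 = $35,460.
$35,460 is within the $375,000 maximum.

$35,460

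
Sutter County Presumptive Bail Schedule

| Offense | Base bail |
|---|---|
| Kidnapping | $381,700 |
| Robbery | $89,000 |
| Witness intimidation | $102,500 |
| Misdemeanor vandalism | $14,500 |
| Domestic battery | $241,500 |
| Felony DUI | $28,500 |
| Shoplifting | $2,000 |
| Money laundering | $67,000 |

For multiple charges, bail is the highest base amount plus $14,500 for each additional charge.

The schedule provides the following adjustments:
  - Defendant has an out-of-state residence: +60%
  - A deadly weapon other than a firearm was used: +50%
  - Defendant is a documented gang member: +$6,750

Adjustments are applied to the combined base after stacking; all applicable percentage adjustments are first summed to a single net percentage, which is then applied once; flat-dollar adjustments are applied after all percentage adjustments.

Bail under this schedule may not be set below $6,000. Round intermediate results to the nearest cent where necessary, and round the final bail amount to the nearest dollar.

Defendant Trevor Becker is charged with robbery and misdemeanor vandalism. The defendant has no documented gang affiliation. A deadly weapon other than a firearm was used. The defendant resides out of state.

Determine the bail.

$217,350

Base amounts from the schedule: robbery $89,000; misdemeanor vandalism $14,500.
Stacking rule: highest base plus $14,500 per additional charge. Highest is robbery at $89,000; 1 additional charge → +$14,500. Combined base = $103,500.
Net percentage adjustment: +60% +50% = +110%. $103,500 × 2.1 = $217,350.
$217,350 is at or above the $6,000 minimum.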